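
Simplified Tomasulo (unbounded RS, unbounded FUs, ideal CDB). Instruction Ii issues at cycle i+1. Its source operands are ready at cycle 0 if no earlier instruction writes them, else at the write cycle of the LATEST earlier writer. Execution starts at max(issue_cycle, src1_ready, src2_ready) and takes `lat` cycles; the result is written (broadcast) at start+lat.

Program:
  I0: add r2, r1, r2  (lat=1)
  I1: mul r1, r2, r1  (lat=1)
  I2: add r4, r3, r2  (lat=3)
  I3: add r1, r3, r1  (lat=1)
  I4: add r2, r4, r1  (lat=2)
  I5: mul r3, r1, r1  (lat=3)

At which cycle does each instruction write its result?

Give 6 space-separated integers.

Answer: 2 3 6 5 8 9

Derivation:
I0 add r2: issue@1 deps=(None,None) exec_start@1 write@2
I1 mul r1: issue@2 deps=(0,None) exec_start@2 write@3
I2 add r4: issue@3 deps=(None,0) exec_start@3 write@6
I3 add r1: issue@4 deps=(None,1) exec_start@4 write@5
I4 add r2: issue@5 deps=(2,3) exec_start@6 write@8
I5 mul r3: issue@6 deps=(3,3) exec_start@6 write@9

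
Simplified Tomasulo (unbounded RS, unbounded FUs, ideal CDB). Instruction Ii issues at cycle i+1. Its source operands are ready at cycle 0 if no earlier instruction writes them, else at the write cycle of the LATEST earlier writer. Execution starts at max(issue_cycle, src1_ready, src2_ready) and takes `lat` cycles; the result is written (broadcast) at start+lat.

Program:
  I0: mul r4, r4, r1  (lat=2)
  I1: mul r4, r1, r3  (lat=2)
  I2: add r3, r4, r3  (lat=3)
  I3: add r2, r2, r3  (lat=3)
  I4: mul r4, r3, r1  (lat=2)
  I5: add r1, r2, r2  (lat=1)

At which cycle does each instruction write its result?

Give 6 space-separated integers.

Answer: 3 4 7 10 9 11

Derivation:
I0 mul r4: issue@1 deps=(None,None) exec_start@1 write@3
I1 mul r4: issue@2 deps=(None,None) exec_start@2 write@4
I2 add r3: issue@3 deps=(1,None) exec_start@4 write@7
I3 add r2: issue@4 deps=(None,2) exec_start@7 write@10
I4 mul r4: issue@5 deps=(2,None) exec_start@7 write@9
I5 add r1: issue@6 deps=(3,3) exec_start@10 write@11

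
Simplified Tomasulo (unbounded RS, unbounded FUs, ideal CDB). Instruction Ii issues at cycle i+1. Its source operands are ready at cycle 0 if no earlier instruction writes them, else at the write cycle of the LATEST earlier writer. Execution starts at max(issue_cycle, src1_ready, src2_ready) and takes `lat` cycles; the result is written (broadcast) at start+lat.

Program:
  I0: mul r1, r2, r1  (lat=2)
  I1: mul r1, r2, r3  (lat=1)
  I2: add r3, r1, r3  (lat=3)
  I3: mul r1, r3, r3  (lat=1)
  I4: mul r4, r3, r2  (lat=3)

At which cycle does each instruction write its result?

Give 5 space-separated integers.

Answer: 3 3 6 7 9

Derivation:
I0 mul r1: issue@1 deps=(None,None) exec_start@1 write@3
I1 mul r1: issue@2 deps=(None,None) exec_start@2 write@3
I2 add r3: issue@3 deps=(1,None) exec_start@3 write@6
I3 mul r1: issue@4 deps=(2,2) exec_start@6 write@7
I4 mul r4: issue@5 deps=(2,None) exec_start@6 write@9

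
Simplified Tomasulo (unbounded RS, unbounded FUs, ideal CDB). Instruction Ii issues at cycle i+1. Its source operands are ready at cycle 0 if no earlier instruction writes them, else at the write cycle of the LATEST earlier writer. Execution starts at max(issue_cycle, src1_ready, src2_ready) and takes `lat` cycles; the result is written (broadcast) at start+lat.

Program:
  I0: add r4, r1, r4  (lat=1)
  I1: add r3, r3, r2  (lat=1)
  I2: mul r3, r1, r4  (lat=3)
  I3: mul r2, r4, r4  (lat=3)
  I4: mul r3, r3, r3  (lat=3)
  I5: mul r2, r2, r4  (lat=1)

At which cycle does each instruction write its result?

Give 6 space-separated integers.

Answer: 2 3 6 7 9 8

Derivation:
I0 add r4: issue@1 deps=(None,None) exec_start@1 write@2
I1 add r3: issue@2 deps=(None,None) exec_start@2 write@3
I2 mul r3: issue@3 deps=(None,0) exec_start@3 write@6
I3 mul r2: issue@4 deps=(0,0) exec_start@4 write@7
I4 mul r3: issue@5 deps=(2,2) exec_start@6 write@9
I5 mul r2: issue@6 deps=(3,0) exec_start@7 write@8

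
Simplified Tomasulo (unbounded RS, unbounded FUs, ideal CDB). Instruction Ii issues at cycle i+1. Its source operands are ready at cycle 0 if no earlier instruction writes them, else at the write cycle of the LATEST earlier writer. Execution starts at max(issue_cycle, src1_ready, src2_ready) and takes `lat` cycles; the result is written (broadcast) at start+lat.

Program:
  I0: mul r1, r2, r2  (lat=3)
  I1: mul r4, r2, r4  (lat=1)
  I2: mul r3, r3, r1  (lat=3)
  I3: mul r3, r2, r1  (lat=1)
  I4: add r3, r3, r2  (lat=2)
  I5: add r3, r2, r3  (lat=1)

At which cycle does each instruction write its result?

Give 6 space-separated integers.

Answer: 4 3 7 5 7 8

Derivation:
I0 mul r1: issue@1 deps=(None,None) exec_start@1 write@4
I1 mul r4: issue@2 deps=(None,None) exec_start@2 write@3
I2 mul r3: issue@3 deps=(None,0) exec_start@4 write@7
I3 mul r3: issue@4 deps=(None,0) exec_start@4 write@5
I4 add r3: issue@5 deps=(3,None) exec_start@5 write@7
I5 add r3: issue@6 deps=(None,4) exec_start@7 write@8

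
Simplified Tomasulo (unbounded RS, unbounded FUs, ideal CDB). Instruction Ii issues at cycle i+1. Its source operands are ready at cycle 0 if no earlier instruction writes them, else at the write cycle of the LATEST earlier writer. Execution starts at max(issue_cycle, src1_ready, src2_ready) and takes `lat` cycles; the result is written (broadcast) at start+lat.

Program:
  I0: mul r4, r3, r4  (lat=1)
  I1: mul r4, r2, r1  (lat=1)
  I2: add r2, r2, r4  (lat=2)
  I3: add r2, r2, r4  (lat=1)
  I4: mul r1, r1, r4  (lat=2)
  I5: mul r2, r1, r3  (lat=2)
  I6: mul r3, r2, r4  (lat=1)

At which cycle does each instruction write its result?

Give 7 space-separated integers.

Answer: 2 3 5 6 7 9 10

Derivation:
I0 mul r4: issue@1 deps=(None,None) exec_start@1 write@2
I1 mul r4: issue@2 deps=(None,None) exec_start@2 write@3
I2 add r2: issue@3 deps=(None,1) exec_start@3 write@5
I3 add r2: issue@4 deps=(2,1) exec_start@5 write@6
I4 mul r1: issue@5 deps=(None,1) exec_start@5 write@7
I5 mul r2: issue@6 deps=(4,None) exec_start@7 write@9
I6 mul r3: issue@7 deps=(5,1) exec_start@9 write@10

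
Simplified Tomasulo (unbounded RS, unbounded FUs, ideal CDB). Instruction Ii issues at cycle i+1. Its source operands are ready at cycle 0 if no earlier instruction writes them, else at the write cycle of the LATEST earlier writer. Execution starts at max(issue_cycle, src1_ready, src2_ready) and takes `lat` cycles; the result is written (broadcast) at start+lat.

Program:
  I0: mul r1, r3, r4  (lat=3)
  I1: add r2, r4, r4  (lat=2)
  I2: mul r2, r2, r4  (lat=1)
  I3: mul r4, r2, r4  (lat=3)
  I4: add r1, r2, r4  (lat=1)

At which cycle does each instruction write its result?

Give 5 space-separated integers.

Answer: 4 4 5 8 9

Derivation:
I0 mul r1: issue@1 deps=(None,None) exec_start@1 write@4
I1 add r2: issue@2 deps=(None,None) exec_start@2 write@4
I2 mul r2: issue@3 deps=(1,None) exec_start@4 write@5
I3 mul r4: issue@4 deps=(2,None) exec_start@5 write@8
I4 add r1: issue@5 deps=(2,3) exec_start@8 write@9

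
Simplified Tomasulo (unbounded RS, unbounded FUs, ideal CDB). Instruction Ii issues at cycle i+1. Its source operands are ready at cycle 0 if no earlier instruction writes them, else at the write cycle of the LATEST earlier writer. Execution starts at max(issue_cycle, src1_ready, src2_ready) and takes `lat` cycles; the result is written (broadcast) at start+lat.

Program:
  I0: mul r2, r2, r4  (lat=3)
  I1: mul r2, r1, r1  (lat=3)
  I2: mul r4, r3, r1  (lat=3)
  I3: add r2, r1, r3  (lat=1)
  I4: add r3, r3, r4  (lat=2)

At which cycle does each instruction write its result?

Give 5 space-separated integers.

Answer: 4 5 6 5 8

Derivation:
I0 mul r2: issue@1 deps=(None,None) exec_start@1 write@4
I1 mul r2: issue@2 deps=(None,None) exec_start@2 write@5
I2 mul r4: issue@3 deps=(None,None) exec_start@3 write@6
I3 add r2: issue@4 deps=(None,None) exec_start@4 write@5
I4 add r3: issue@5 deps=(None,2) exec_start@6 write@8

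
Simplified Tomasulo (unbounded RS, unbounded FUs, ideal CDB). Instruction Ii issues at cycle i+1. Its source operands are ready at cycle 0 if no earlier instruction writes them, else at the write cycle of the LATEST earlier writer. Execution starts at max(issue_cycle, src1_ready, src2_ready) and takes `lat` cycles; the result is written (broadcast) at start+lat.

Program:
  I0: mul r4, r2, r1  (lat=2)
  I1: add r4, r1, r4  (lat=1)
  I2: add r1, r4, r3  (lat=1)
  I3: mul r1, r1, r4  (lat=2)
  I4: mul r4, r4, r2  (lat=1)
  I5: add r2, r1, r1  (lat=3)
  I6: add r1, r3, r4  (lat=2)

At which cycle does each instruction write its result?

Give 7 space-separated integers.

Answer: 3 4 5 7 6 10 9

Derivation:
I0 mul r4: issue@1 deps=(None,None) exec_start@1 write@3
I1 add r4: issue@2 deps=(None,0) exec_start@3 write@4
I2 add r1: issue@3 deps=(1,None) exec_start@4 write@5
I3 mul r1: issue@4 deps=(2,1) exec_start@5 write@7
I4 mul r4: issue@5 deps=(1,None) exec_start@5 write@6
I5 add r2: issue@6 deps=(3,3) exec_start@7 write@10
I6 add r1: issue@7 deps=(None,4) exec_start@7 write@9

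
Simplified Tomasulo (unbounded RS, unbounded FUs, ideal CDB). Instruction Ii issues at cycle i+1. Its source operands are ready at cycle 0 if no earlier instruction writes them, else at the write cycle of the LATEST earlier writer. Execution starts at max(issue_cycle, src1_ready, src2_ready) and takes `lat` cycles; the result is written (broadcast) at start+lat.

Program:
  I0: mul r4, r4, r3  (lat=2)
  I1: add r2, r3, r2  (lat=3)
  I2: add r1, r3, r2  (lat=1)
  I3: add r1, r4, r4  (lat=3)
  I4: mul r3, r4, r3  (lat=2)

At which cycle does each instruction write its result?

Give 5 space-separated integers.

I0 mul r4: issue@1 deps=(None,None) exec_start@1 write@3
I1 add r2: issue@2 deps=(None,None) exec_start@2 write@5
I2 add r1: issue@3 deps=(None,1) exec_start@5 write@6
I3 add r1: issue@4 deps=(0,0) exec_start@4 write@7
I4 mul r3: issue@5 deps=(0,None) exec_start@5 write@7

Answer: 3 5 6 7 7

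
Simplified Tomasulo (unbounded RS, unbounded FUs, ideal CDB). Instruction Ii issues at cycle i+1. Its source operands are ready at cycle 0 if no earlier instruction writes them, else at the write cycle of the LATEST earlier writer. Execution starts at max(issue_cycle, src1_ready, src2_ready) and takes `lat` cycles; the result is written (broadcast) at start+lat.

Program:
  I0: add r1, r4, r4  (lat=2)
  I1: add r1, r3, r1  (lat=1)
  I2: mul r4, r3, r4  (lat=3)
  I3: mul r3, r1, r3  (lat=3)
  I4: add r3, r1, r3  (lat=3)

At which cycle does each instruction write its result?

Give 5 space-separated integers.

I0 add r1: issue@1 deps=(None,None) exec_start@1 write@3
I1 add r1: issue@2 deps=(None,0) exec_start@3 write@4
I2 mul r4: issue@3 deps=(None,None) exec_start@3 write@6
I3 mul r3: issue@4 deps=(1,None) exec_start@4 write@7
I4 add r3: issue@5 deps=(1,3) exec_start@7 write@10

Answer: 3 4 6 7 10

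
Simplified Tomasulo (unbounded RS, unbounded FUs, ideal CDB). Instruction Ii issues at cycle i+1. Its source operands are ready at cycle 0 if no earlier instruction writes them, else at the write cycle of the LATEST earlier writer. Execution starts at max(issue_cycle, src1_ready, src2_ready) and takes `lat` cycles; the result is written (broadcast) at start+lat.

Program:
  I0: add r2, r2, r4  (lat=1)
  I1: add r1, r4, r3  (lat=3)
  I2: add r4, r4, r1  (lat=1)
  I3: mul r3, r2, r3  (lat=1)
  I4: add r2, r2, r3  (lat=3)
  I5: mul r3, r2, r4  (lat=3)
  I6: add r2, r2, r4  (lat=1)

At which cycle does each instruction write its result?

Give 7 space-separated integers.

I0 add r2: issue@1 deps=(None,None) exec_start@1 write@2
I1 add r1: issue@2 deps=(None,None) exec_start@2 write@5
I2 add r4: issue@3 deps=(None,1) exec_start@5 write@6
I3 mul r3: issue@4 deps=(0,None) exec_start@4 write@5
I4 add r2: issue@5 deps=(0,3) exec_start@5 write@8
I5 mul r3: issue@6 deps=(4,2) exec_start@8 write@11
I6 add r2: issue@7 deps=(4,2) exec_start@8 write@9

Answer: 2 5 6 5 8 11 9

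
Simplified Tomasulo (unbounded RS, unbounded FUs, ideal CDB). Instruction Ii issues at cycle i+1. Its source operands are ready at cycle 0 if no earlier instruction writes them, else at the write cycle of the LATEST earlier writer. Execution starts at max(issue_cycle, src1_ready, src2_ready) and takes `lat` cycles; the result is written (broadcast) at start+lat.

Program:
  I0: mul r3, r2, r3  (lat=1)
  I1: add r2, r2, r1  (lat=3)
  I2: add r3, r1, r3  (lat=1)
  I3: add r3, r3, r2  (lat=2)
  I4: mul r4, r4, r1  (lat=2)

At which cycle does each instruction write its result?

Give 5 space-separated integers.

I0 mul r3: issue@1 deps=(None,None) exec_start@1 write@2
I1 add r2: issue@2 deps=(None,None) exec_start@2 write@5
I2 add r3: issue@3 deps=(None,0) exec_start@3 write@4
I3 add r3: issue@4 deps=(2,1) exec_start@5 write@7
I4 mul r4: issue@5 deps=(None,None) exec_start@5 write@7

Answer: 2 5 4 7 7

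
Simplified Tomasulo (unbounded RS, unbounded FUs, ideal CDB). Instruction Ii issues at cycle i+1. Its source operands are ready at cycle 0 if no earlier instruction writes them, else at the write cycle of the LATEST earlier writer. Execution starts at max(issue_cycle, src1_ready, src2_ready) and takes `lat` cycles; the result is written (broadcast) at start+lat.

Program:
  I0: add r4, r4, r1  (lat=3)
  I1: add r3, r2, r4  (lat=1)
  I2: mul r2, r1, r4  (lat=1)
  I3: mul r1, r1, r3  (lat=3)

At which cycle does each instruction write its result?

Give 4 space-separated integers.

I0 add r4: issue@1 deps=(None,None) exec_start@1 write@4
I1 add r3: issue@2 deps=(None,0) exec_start@4 write@5
I2 mul r2: issue@3 deps=(None,0) exec_start@4 write@5
I3 mul r1: issue@4 deps=(None,1) exec_start@5 write@8

Answer: 4 5 5 8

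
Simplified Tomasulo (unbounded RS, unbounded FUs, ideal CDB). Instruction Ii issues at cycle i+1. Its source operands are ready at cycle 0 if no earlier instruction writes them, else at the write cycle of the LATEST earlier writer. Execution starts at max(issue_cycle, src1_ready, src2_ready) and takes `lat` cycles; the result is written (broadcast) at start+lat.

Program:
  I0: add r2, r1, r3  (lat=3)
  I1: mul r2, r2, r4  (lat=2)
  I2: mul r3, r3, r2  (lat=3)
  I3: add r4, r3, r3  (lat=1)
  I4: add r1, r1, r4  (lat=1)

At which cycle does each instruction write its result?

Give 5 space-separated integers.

I0 add r2: issue@1 deps=(None,None) exec_start@1 write@4
I1 mul r2: issue@2 deps=(0,None) exec_start@4 write@6
I2 mul r3: issue@3 deps=(None,1) exec_start@6 write@9
I3 add r4: issue@4 deps=(2,2) exec_start@9 write@10
I4 add r1: issue@5 deps=(None,3) exec_start@10 write@11

Answer: 4 6 9 10 11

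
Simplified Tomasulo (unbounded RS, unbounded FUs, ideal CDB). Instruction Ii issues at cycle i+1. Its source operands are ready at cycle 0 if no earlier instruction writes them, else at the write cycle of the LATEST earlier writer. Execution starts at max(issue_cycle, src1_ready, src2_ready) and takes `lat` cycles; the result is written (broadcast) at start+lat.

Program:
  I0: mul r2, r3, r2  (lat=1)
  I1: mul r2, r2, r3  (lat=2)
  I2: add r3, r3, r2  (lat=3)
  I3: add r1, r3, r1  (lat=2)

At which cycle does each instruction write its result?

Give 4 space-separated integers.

Answer: 2 4 7 9

Derivation:
I0 mul r2: issue@1 deps=(None,None) exec_start@1 write@2
I1 mul r2: issue@2 deps=(0,None) exec_start@2 write@4
I2 add r3: issue@3 deps=(None,1) exec_start@4 write@7
I3 add r1: issue@4 deps=(2,None) exec_start@7 write@9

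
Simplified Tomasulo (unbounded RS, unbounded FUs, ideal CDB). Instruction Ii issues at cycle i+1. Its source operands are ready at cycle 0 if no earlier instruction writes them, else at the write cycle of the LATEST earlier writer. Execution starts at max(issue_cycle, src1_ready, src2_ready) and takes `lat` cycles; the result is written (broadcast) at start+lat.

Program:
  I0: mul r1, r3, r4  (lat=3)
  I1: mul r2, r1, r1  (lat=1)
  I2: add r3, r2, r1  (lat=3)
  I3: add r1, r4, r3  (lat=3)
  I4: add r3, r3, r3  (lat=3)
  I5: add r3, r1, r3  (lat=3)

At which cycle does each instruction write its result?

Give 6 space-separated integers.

Answer: 4 5 8 11 11 14

Derivation:
I0 mul r1: issue@1 deps=(None,None) exec_start@1 write@4
I1 mul r2: issue@2 deps=(0,0) exec_start@4 write@5
I2 add r3: issue@3 deps=(1,0) exec_start@5 write@8
I3 add r1: issue@4 deps=(None,2) exec_start@8 write@11
I4 add r3: issue@5 deps=(2,2) exec_start@8 write@11
I5 add r3: issue@6 deps=(3,4) exec_start@11 write@14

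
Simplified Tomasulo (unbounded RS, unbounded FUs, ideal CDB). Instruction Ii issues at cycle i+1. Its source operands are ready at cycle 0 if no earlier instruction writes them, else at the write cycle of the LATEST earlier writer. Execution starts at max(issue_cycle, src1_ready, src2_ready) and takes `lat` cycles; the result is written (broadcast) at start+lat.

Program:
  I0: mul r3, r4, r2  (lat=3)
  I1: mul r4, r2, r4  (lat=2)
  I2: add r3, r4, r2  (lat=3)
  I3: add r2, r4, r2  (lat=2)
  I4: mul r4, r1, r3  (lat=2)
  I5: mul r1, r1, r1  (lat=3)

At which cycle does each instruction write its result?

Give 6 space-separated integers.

Answer: 4 4 7 6 9 9

Derivation:
I0 mul r3: issue@1 deps=(None,None) exec_start@1 write@4
I1 mul r4: issue@2 deps=(None,None) exec_start@2 write@4
I2 add r3: issue@3 deps=(1,None) exec_start@4 write@7
I3 add r2: issue@4 deps=(1,None) exec_start@4 write@6
I4 mul r4: issue@5 deps=(None,2) exec_start@7 write@9
I5 mul r1: issue@6 deps=(None,None) exec_start@6 write@9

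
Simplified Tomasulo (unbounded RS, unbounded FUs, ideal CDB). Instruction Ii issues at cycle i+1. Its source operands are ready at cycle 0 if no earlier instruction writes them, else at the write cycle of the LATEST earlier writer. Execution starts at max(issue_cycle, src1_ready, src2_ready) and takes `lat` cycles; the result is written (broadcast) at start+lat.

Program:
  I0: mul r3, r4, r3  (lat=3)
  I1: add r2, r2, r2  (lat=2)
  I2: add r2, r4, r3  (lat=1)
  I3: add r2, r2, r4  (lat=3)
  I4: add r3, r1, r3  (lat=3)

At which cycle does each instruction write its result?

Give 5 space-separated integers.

I0 mul r3: issue@1 deps=(None,None) exec_start@1 write@4
I1 add r2: issue@2 deps=(None,None) exec_start@2 write@4
I2 add r2: issue@3 deps=(None,0) exec_start@4 write@5
I3 add r2: issue@4 deps=(2,None) exec_start@5 write@8
I4 add r3: issue@5 deps=(None,0) exec_start@5 write@8

Answer: 4 4 5 8 8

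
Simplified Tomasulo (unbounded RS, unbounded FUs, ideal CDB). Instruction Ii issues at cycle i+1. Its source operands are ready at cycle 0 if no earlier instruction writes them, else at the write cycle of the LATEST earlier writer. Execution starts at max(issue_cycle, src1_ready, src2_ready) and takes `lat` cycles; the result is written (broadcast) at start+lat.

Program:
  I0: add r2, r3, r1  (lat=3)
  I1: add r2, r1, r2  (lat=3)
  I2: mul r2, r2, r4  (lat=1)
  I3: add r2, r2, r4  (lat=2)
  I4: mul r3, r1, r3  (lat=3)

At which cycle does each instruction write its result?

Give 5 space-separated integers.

Answer: 4 7 8 10 8

Derivation:
I0 add r2: issue@1 deps=(None,None) exec_start@1 write@4
I1 add r2: issue@2 deps=(None,0) exec_start@4 write@7
I2 mul r2: issue@3 deps=(1,None) exec_start@7 write@8
I3 add r2: issue@4 deps=(2,None) exec_start@8 write@10
I4 mul r3: issue@5 deps=(None,None) exec_start@5 write@8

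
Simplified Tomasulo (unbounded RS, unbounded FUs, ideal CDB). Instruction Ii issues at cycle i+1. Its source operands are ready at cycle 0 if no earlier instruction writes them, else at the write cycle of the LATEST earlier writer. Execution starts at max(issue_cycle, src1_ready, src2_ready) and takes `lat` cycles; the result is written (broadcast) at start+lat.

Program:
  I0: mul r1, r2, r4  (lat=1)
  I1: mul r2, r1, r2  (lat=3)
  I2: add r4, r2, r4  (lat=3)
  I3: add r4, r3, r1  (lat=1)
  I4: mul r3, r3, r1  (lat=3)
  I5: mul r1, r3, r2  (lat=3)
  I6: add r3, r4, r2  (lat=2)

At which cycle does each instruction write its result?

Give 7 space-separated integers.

Answer: 2 5 8 5 8 11 9

Derivation:
I0 mul r1: issue@1 deps=(None,None) exec_start@1 write@2
I1 mul r2: issue@2 deps=(0,None) exec_start@2 write@5
I2 add r4: issue@3 deps=(1,None) exec_start@5 write@8
I3 add r4: issue@4 deps=(None,0) exec_start@4 write@5
I4 mul r3: issue@5 deps=(None,0) exec_start@5 write@8
I5 mul r1: issue@6 deps=(4,1) exec_start@8 write@11
I6 add r3: issue@7 deps=(3,1) exec_start@7 write@9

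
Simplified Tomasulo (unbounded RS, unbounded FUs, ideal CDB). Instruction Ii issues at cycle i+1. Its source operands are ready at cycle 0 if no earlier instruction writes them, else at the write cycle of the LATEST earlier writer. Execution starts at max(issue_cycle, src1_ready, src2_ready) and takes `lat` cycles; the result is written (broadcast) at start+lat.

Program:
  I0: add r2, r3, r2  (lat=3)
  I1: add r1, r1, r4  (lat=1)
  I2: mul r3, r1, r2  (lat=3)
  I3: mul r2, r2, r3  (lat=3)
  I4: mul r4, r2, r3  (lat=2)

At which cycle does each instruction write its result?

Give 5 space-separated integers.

I0 add r2: issue@1 deps=(None,None) exec_start@1 write@4
I1 add r1: issue@2 deps=(None,None) exec_start@2 write@3
I2 mul r3: issue@3 deps=(1,0) exec_start@4 write@7
I3 mul r2: issue@4 deps=(0,2) exec_start@7 write@10
I4 mul r4: issue@5 deps=(3,2) exec_start@10 write@12

Answer: 4 3 7 10 12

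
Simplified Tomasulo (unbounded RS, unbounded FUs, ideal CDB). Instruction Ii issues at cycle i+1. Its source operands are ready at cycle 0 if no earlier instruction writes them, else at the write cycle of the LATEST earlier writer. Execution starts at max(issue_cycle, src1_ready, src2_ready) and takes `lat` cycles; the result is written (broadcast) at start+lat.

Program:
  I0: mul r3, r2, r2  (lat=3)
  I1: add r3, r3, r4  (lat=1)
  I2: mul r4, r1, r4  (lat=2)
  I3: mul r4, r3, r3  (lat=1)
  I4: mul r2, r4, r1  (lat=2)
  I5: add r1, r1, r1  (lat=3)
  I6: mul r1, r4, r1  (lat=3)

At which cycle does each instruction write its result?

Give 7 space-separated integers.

I0 mul r3: issue@1 deps=(None,None) exec_start@1 write@4
I1 add r3: issue@2 deps=(0,None) exec_start@4 write@5
I2 mul r4: issue@3 deps=(None,None) exec_start@3 write@5
I3 mul r4: issue@4 deps=(1,1) exec_start@5 write@6
I4 mul r2: issue@5 deps=(3,None) exec_start@6 write@8
I5 add r1: issue@6 deps=(None,None) exec_start@6 write@9
I6 mul r1: issue@7 deps=(3,5) exec_start@9 write@12

Answer: 4 5 5 6 8 9 12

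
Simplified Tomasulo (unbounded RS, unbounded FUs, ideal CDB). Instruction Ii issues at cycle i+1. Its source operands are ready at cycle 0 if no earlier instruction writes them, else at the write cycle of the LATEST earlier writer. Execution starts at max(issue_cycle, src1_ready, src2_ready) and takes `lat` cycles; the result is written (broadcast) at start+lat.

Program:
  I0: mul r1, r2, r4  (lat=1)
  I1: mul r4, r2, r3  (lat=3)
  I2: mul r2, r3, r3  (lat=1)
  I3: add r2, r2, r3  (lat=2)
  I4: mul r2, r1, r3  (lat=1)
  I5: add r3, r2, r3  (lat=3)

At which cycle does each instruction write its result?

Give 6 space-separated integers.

Answer: 2 5 4 6 6 9

Derivation:
I0 mul r1: issue@1 deps=(None,None) exec_start@1 write@2
I1 mul r4: issue@2 deps=(None,None) exec_start@2 write@5
I2 mul r2: issue@3 deps=(None,None) exec_start@3 write@4
I3 add r2: issue@4 deps=(2,None) exec_start@4 write@6
I4 mul r2: issue@5 deps=(0,None) exec_start@5 write@6
I5 add r3: issue@6 deps=(4,None) exec_start@6 write@9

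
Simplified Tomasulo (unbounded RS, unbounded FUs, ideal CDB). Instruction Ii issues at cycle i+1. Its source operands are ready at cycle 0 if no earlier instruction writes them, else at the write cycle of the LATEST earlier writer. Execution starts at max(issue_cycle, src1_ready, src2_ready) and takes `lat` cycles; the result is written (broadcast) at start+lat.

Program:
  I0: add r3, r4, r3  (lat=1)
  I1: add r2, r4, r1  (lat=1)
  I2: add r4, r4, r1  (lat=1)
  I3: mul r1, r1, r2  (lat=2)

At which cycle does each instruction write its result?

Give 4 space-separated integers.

I0 add r3: issue@1 deps=(None,None) exec_start@1 write@2
I1 add r2: issue@2 deps=(None,None) exec_start@2 write@3
I2 add r4: issue@3 deps=(None,None) exec_start@3 write@4
I3 mul r1: issue@4 deps=(None,1) exec_start@4 write@6

Answer: 2 3 4 6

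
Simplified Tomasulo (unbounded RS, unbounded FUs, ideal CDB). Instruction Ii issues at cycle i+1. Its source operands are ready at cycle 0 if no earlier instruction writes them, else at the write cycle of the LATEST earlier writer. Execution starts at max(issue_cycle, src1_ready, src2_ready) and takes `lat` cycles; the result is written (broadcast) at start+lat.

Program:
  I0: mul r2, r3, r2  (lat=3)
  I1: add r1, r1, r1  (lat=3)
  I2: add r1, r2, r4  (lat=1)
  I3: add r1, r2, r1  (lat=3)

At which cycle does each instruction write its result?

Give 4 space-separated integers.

Answer: 4 5 5 8

Derivation:
I0 mul r2: issue@1 deps=(None,None) exec_start@1 write@4
I1 add r1: issue@2 deps=(None,None) exec_start@2 write@5
I2 add r1: issue@3 deps=(0,None) exec_start@4 write@5
I3 add r1: issue@4 deps=(0,2) exec_start@5 write@8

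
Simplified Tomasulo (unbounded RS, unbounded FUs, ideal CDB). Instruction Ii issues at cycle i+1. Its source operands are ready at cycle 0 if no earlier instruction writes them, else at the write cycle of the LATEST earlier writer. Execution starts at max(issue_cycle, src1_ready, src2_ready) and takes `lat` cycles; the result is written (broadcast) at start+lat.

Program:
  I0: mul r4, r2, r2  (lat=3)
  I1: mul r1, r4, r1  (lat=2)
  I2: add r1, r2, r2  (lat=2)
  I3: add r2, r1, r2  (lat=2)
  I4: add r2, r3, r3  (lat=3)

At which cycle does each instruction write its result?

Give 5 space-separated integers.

I0 mul r4: issue@1 deps=(None,None) exec_start@1 write@4
I1 mul r1: issue@2 deps=(0,None) exec_start@4 write@6
I2 add r1: issue@3 deps=(None,None) exec_start@3 write@5
I3 add r2: issue@4 deps=(2,None) exec_start@5 write@7
I4 add r2: issue@5 deps=(None,None) exec_start@5 write@8

Answer: 4 6 5 7 8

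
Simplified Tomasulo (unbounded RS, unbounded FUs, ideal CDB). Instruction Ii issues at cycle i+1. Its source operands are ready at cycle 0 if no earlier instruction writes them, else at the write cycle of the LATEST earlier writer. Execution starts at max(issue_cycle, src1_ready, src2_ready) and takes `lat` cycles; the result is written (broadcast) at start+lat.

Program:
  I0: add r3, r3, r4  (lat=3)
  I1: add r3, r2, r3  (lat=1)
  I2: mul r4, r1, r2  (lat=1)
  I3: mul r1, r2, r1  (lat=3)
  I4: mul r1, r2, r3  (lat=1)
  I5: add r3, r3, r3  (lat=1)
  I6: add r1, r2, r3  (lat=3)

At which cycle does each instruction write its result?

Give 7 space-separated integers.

I0 add r3: issue@1 deps=(None,None) exec_start@1 write@4
I1 add r3: issue@2 deps=(None,0) exec_start@4 write@5
I2 mul r4: issue@3 deps=(None,None) exec_start@3 write@4
I3 mul r1: issue@4 deps=(None,None) exec_start@4 write@7
I4 mul r1: issue@5 deps=(None,1) exec_start@5 write@6
I5 add r3: issue@6 deps=(1,1) exec_start@6 write@7
I6 add r1: issue@7 deps=(None,5) exec_start@7 write@10

Answer: 4 5 4 7 6 7 10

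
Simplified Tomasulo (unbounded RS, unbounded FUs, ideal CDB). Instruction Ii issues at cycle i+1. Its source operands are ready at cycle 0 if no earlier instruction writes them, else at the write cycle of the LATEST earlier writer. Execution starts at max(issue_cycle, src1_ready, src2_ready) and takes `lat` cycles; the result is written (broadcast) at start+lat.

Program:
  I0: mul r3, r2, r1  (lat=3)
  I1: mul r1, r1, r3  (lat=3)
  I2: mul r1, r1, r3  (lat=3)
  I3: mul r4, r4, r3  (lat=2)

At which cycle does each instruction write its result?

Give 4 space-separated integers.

I0 mul r3: issue@1 deps=(None,None) exec_start@1 write@4
I1 mul r1: issue@2 deps=(None,0) exec_start@4 write@7
I2 mul r1: issue@3 deps=(1,0) exec_start@7 write@10
I3 mul r4: issue@4 deps=(None,0) exec_start@4 write@6

Answer: 4 7 10 6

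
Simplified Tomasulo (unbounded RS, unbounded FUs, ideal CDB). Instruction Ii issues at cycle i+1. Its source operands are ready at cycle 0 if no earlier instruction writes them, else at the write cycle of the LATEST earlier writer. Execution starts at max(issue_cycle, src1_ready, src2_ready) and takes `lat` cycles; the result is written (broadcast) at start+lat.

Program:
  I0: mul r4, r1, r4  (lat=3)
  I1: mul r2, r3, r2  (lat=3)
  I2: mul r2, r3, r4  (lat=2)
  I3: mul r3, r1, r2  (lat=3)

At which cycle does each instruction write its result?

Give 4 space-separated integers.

Answer: 4 5 6 9

Derivation:
I0 mul r4: issue@1 deps=(None,None) exec_start@1 write@4
I1 mul r2: issue@2 deps=(None,None) exec_start@2 write@5
I2 mul r2: issue@3 deps=(None,0) exec_start@4 write@6
I3 mul r3: issue@4 deps=(None,2) exec_start@6 write@9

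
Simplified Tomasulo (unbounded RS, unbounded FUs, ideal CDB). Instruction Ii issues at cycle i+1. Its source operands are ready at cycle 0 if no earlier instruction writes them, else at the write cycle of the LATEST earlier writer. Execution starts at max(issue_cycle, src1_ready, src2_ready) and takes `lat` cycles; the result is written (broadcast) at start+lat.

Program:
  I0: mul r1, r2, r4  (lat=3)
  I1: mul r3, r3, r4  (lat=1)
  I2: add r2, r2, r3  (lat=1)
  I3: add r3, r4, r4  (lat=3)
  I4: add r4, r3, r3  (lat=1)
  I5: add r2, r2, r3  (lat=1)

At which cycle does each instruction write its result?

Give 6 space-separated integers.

I0 mul r1: issue@1 deps=(None,None) exec_start@1 write@4
I1 mul r3: issue@2 deps=(None,None) exec_start@2 write@3
I2 add r2: issue@3 deps=(None,1) exec_start@3 write@4
I3 add r3: issue@4 deps=(None,None) exec_start@4 write@7
I4 add r4: issue@5 deps=(3,3) exec_start@7 write@8
I5 add r2: issue@6 deps=(2,3) exec_start@7 write@8

Answer: 4 3 4 7 8 8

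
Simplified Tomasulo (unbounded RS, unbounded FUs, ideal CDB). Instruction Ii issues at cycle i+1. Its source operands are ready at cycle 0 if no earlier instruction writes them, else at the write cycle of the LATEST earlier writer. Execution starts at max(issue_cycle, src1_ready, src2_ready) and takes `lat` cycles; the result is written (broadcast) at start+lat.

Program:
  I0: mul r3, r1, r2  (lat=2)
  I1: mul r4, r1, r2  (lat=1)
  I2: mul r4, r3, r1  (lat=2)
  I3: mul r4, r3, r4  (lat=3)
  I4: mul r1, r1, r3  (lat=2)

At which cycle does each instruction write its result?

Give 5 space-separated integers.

I0 mul r3: issue@1 deps=(None,None) exec_start@1 write@3
I1 mul r4: issue@2 deps=(None,None) exec_start@2 write@3
I2 mul r4: issue@3 deps=(0,None) exec_start@3 write@5
I3 mul r4: issue@4 deps=(0,2) exec_start@5 write@8
I4 mul r1: issue@5 deps=(None,0) exec_start@5 write@7

Answer: 3 3 5 8 7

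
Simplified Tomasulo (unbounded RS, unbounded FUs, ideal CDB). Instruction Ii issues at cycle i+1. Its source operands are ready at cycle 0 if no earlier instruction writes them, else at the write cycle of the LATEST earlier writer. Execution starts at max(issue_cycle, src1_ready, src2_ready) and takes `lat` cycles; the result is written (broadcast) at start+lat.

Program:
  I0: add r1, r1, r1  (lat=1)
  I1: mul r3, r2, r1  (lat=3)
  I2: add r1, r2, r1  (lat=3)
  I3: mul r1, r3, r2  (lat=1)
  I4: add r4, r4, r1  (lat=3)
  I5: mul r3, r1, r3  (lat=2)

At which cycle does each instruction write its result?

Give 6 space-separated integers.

I0 add r1: issue@1 deps=(None,None) exec_start@1 write@2
I1 mul r3: issue@2 deps=(None,0) exec_start@2 write@5
I2 add r1: issue@3 deps=(None,0) exec_start@3 write@6
I3 mul r1: issue@4 deps=(1,None) exec_start@5 write@6
I4 add r4: issue@5 deps=(None,3) exec_start@6 write@9
I5 mul r3: issue@6 deps=(3,1) exec_start@6 write@8

Answer: 2 5 6 6 9 8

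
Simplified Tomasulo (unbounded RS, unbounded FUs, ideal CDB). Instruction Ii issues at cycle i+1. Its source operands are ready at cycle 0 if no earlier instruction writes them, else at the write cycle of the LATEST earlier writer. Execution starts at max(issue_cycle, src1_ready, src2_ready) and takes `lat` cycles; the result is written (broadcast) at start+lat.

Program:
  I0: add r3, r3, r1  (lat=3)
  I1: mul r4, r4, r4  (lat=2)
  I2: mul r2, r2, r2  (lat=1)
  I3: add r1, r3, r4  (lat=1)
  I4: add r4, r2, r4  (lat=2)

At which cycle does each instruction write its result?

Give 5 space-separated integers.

I0 add r3: issue@1 deps=(None,None) exec_start@1 write@4
I1 mul r4: issue@2 deps=(None,None) exec_start@2 write@4
I2 mul r2: issue@3 deps=(None,None) exec_start@3 write@4
I3 add r1: issue@4 deps=(0,1) exec_start@4 write@5
I4 add r4: issue@5 deps=(2,1) exec_start@5 write@7

Answer: 4 4 4 5 7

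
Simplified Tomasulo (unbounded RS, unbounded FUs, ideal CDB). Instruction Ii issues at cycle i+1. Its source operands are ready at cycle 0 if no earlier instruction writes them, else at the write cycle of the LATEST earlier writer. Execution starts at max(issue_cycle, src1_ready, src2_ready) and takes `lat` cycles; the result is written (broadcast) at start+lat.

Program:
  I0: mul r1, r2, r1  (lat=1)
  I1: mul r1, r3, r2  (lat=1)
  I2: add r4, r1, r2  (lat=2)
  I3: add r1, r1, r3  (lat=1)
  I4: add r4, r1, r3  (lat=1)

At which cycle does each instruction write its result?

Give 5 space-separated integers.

Answer: 2 3 5 5 6

Derivation:
I0 mul r1: issue@1 deps=(None,None) exec_start@1 write@2
I1 mul r1: issue@2 deps=(None,None) exec_start@2 write@3
I2 add r4: issue@3 deps=(1,None) exec_start@3 write@5
I3 add r1: issue@4 deps=(1,None) exec_start@4 write@5
I4 add r4: issue@5 deps=(3,None) exec_start@5 write@6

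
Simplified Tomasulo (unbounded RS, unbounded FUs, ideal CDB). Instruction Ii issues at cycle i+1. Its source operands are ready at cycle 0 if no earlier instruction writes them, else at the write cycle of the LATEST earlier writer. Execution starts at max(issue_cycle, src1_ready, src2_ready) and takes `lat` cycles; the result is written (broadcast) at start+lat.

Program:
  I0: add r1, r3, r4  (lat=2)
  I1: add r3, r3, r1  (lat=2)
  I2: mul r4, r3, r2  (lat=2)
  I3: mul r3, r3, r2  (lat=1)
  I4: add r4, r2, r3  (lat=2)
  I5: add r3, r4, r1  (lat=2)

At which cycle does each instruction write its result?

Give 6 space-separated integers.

Answer: 3 5 7 6 8 10

Derivation:
I0 add r1: issue@1 deps=(None,None) exec_start@1 write@3
I1 add r3: issue@2 deps=(None,0) exec_start@3 write@5
I2 mul r4: issue@3 deps=(1,None) exec_start@5 write@7
I3 mul r3: issue@4 deps=(1,None) exec_start@5 write@6
I4 add r4: issue@5 deps=(None,3) exec_start@6 write@8
I5 add r3: issue@6 deps=(4,0) exec_start@8 write@10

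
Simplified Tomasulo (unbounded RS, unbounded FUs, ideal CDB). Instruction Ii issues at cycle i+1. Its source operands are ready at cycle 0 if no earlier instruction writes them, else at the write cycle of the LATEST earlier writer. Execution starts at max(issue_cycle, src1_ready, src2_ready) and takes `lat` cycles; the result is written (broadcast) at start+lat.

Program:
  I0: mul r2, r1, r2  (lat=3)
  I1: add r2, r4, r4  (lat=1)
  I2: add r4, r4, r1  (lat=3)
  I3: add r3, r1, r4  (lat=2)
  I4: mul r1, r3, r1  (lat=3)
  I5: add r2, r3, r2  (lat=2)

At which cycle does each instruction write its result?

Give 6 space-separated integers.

Answer: 4 3 6 8 11 10

Derivation:
I0 mul r2: issue@1 deps=(None,None) exec_start@1 write@4
I1 add r2: issue@2 deps=(None,None) exec_start@2 write@3
I2 add r4: issue@3 deps=(None,None) exec_start@3 write@6
I3 add r3: issue@4 deps=(None,2) exec_start@6 write@8
I4 mul r1: issue@5 deps=(3,None) exec_start@8 write@11
I5 add r2: issue@6 deps=(3,1) exec_start@8 write@10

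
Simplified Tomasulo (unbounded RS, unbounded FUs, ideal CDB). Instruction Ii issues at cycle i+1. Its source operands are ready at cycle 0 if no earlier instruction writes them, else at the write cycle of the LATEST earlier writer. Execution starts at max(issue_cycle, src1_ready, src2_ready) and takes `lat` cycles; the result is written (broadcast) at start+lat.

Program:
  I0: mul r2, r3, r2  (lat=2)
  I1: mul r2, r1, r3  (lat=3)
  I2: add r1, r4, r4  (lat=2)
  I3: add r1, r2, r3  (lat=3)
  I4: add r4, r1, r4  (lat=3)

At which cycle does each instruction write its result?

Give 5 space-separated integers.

Answer: 3 5 5 8 11

Derivation:
I0 mul r2: issue@1 deps=(None,None) exec_start@1 write@3
I1 mul r2: issue@2 deps=(None,None) exec_start@2 write@5
I2 add r1: issue@3 deps=(None,None) exec_start@3 write@5
I3 add r1: issue@4 deps=(1,None) exec_start@5 write@8
I4 add r4: issue@5 deps=(3,None) exec_start@8 write@11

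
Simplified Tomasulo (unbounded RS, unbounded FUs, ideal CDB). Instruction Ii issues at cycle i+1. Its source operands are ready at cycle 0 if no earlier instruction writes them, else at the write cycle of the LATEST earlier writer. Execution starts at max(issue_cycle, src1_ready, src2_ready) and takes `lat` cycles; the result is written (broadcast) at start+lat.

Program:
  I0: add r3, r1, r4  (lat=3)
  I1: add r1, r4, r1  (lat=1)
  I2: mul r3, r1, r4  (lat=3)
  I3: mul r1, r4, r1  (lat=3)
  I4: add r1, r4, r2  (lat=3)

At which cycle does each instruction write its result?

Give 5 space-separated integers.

I0 add r3: issue@1 deps=(None,None) exec_start@1 write@4
I1 add r1: issue@2 deps=(None,None) exec_start@2 write@3
I2 mul r3: issue@3 deps=(1,None) exec_start@3 write@6
I3 mul r1: issue@4 deps=(None,1) exec_start@4 write@7
I4 add r1: issue@5 deps=(None,None) exec_start@5 write@8

Answer: 4 3 6 7 8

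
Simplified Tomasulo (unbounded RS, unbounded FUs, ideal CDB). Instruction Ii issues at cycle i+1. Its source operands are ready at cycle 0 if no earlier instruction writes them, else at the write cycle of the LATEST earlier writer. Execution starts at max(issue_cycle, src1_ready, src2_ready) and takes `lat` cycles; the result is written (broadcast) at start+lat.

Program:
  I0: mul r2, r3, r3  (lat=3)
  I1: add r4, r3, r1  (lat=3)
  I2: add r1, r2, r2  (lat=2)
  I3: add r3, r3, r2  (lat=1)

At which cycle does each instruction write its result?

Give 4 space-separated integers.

Answer: 4 5 6 5

Derivation:
I0 mul r2: issue@1 deps=(None,None) exec_start@1 write@4
I1 add r4: issue@2 deps=(None,None) exec_start@2 write@5
I2 add r1: issue@3 deps=(0,0) exec_start@4 write@6
I3 add r3: issue@4 deps=(None,0) exec_start@4 write@5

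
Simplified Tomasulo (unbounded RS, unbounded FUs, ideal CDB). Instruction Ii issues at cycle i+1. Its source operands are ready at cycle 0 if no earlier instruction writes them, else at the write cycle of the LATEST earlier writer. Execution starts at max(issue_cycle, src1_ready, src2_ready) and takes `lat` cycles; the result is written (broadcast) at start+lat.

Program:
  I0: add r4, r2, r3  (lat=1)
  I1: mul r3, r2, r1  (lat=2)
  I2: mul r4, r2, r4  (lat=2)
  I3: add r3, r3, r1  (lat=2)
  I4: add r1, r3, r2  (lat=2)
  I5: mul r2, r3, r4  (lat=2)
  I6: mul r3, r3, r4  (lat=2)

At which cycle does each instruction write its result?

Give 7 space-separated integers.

Answer: 2 4 5 6 8 8 9

Derivation:
I0 add r4: issue@1 deps=(None,None) exec_start@1 write@2
I1 mul r3: issue@2 deps=(None,None) exec_start@2 write@4
I2 mul r4: issue@3 deps=(None,0) exec_start@3 write@5
I3 add r3: issue@4 deps=(1,None) exec_start@4 write@6
I4 add r1: issue@5 deps=(3,None) exec_start@6 write@8
I5 mul r2: issue@6 deps=(3,2) exec_start@6 write@8
I6 mul r3: issue@7 deps=(3,2) exec_start@7 write@9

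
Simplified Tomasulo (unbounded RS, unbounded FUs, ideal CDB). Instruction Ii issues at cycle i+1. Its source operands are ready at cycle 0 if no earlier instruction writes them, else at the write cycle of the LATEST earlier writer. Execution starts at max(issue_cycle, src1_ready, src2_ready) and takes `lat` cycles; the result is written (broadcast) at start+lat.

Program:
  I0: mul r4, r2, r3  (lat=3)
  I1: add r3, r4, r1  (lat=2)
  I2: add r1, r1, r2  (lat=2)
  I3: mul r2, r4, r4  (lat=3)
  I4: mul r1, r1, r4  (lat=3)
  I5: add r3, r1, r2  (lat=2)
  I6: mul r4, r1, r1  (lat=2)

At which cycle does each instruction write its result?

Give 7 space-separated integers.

I0 mul r4: issue@1 deps=(None,None) exec_start@1 write@4
I1 add r3: issue@2 deps=(0,None) exec_start@4 write@6
I2 add r1: issue@3 deps=(None,None) exec_start@3 write@5
I3 mul r2: issue@4 deps=(0,0) exec_start@4 write@7
I4 mul r1: issue@5 deps=(2,0) exec_start@5 write@8
I5 add r3: issue@6 deps=(4,3) exec_start@8 write@10
I6 mul r4: issue@7 deps=(4,4) exec_start@8 write@10

Answer: 4 6 5 7 8 10 10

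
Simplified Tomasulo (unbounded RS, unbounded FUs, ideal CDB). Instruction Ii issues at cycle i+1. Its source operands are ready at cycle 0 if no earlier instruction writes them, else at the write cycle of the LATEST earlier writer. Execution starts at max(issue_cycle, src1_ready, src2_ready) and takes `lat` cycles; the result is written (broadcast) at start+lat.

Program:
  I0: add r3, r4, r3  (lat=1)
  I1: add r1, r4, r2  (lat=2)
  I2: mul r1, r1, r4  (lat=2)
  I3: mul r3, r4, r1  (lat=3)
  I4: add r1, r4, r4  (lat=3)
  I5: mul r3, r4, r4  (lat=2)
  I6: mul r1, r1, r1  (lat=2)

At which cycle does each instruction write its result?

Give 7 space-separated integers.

I0 add r3: issue@1 deps=(None,None) exec_start@1 write@2
I1 add r1: issue@2 deps=(None,None) exec_start@2 write@4
I2 mul r1: issue@3 deps=(1,None) exec_start@4 write@6
I3 mul r3: issue@4 deps=(None,2) exec_start@6 write@9
I4 add r1: issue@5 deps=(None,None) exec_start@5 write@8
I5 mul r3: issue@6 deps=(None,None) exec_start@6 write@8
I6 mul r1: issue@7 deps=(4,4) exec_start@8 write@10

Answer: 2 4 6 9 8 8 10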